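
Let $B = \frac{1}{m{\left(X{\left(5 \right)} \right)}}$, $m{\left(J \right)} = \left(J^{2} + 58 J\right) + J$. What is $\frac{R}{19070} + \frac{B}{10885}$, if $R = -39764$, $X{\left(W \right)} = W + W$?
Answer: $- \frac{29865346753}{14322809550} \approx -2.0852$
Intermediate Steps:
$X{\left(W \right)} = 2 W$
$m{\left(J \right)} = J^{2} + 59 J$
$B = \frac{1}{690}$ ($B = \frac{1}{2 \cdot 5 \left(59 + 2 \cdot 5\right)} = \frac{1}{10 \left(59 + 10\right)} = \frac{1}{10 \cdot 69} = \frac{1}{690} \approx 0.0014493$)
$\frac{R}{19070} + \frac{B}{10885} = - \frac{39764}{19070} + \frac{1}{690 \cdot 10885} = \left(-39764\right) \frac{1}{19070} + \frac{1}{690} \cdot \frac{1}{10885} = - \frac{19882}{9535} + \frac{1}{7510650} = - \frac{29865346753}{14322809550}$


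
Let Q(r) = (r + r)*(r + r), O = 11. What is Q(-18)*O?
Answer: 14256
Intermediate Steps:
Q(r) = 4*r**2 (Q(r) = (2*r)*(2*r) = 4*r**2)
Q(-18)*O = (4*(-18)**2)*11 = (4*324)*11 = 1296*11 = 14256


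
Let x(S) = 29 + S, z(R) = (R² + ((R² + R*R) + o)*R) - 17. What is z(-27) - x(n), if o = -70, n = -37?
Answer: -36756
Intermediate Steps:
z(R) = -17 + R² + R*(-70 + 2*R²) (z(R) = (R² + ((R² + R*R) - 70)*R) - 17 = (R² + ((R² + R²) - 70)*R) - 17 = (R² + (2*R² - 70)*R) - 17 = (R² + (-70 + 2*R²)*R) - 17 = (R² + R*(-70 + 2*R²)) - 17 = -17 + R² + R*(-70 + 2*R²))
z(-27) - x(n) = (-17 + (-27)² - 70*(-27) + 2*(-27)³) - (29 - 37) = (-17 + 729 + 1890 + 2*(-19683)) - 1*(-8) = (-17 + 729 + 1890 - 39366) + 8 = -36764 + 8 = -36756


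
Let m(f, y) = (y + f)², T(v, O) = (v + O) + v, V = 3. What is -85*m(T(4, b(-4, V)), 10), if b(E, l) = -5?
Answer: -14365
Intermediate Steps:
T(v, O) = O + 2*v (T(v, O) = (O + v) + v = O + 2*v)
m(f, y) = (f + y)²
-85*m(T(4, b(-4, V)), 10) = -85*((-5 + 2*4) + 10)² = -85*((-5 + 8) + 10)² = -85*(3 + 10)² = -85*13² = -85*169 = -14365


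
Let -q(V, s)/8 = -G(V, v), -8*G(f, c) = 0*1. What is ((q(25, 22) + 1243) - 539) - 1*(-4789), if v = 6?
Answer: 5493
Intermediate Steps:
G(f, c) = 0 (G(f, c) = -0 = -⅛*0 = 0)
q(V, s) = 0 (q(V, s) = -(-8)*0 = -8*0 = 0)
((q(25, 22) + 1243) - 539) - 1*(-4789) = ((0 + 1243) - 539) - 1*(-4789) = (1243 - 539) + 4789 = 704 + 4789 = 5493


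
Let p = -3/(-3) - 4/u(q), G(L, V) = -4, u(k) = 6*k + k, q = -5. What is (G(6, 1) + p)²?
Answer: 10201/1225 ≈ 8.3273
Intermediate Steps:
u(k) = 7*k
p = 39/35 (p = -3/(-3) - 4/(7*(-5)) = -3*(-⅓) - 4/(-35) = 1 - 4*(-1/35) = 1 + 4/35 = 39/35 ≈ 1.1143)
(G(6, 1) + p)² = (-4 + 39/35)² = (-101/35)² = 10201/1225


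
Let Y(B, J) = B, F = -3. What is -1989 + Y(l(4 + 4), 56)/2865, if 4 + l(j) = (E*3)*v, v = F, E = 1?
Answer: -5698498/2865 ≈ -1989.0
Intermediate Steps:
v = -3
l(j) = -13 (l(j) = -4 + (1*3)*(-3) = -4 + 3*(-3) = -4 - 9 = -13)
-1989 + Y(l(4 + 4), 56)/2865 = -1989 - 13/2865 = -5698498/2865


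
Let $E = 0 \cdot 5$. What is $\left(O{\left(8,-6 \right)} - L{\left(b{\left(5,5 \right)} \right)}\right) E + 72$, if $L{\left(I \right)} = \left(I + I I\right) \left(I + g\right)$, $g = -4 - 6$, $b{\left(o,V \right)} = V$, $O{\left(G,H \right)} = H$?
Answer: $72$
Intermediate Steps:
$g = -10$ ($g = -4 - 6 = -10$)
$L{\left(I \right)} = \left(-10 + I\right) \left(I + I^{2}\right)$ ($L{\left(I \right)} = \left(I + I I\right) \left(I - 10\right) = \left(I + I^{2}\right) \left(-10 + I\right) = \left(-10 + I\right) \left(I + I^{2}\right)$)
$E = 0$
$\left(O{\left(8,-6 \right)} - L{\left(b{\left(5,5 \right)} \right)}\right) E + 72 = \left(-6 - 5 \left(-10 + 5^{2} - 45\right)\right) 0 + 72 = \left(-6 - 5 \left(-10 + 25 - 45\right)\right) 0 + 72 = \left(-6 - 5 \left(-30\right)\right) 0 + 72 = \left(-6 - -150\right) 0 + 72 = \left(-6 + 150\right) 0 + 72 = 144 \cdot 0 + 72 = 0 + 72 = 72$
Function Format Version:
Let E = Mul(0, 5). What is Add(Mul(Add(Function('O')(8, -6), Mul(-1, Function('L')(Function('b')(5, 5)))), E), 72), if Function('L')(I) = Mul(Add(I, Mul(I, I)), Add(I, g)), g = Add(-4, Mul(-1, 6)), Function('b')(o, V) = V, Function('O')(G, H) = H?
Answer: 72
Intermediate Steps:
g = -10 (g = Add(-4, -6) = -10)
Function('L')(I) = Mul(Add(-10, I), Add(I, Pow(I, 2))) (Function('L')(I) = Mul(Add(I, Mul(I, I)), Add(I, -10)) = Mul(Add(I, Pow(I, 2)), Add(-10, I)) = Mul(Add(-10, I), Add(I, Pow(I, 2))))
E = 0
Add(Mul(Add(Function('O')(8, -6), Mul(-1, Function('L')(Function('b')(5, 5)))), E), 72) = Add(Mul(Add(-6, Mul(-1, Mul(5, Add(-10, Pow(5, 2), Mul(-9, 5))))), 0), 72) = Add(Mul(Add(-6, Mul(-1, Mul(5, Add(-10, 25, -45)))), 0), 72) = Add(Mul(Add(-6, Mul(-1, Mul(5, -30))), 0), 72) = Add(Mul(Add(-6, Mul(-1, -150)), 0), 72) = Add(Mul(Add(-6, 150), 0), 72) = Add(Mul(144, 0), 72) = Add(0, 72) = 72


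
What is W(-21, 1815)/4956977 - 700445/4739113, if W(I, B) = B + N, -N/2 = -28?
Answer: -3463222874342/23491674141401 ≈ -0.14742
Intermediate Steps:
N = 56 (N = -2*(-28) = 56)
W(I, B) = 56 + B (W(I, B) = B + 56 = 56 + B)
W(-21, 1815)/4956977 - 700445/4739113 = (56 + 1815)/4956977 - 700445/4739113 = 1871*(1/4956977) - 700445*1/4739113 = 1871/4956977 - 700445/4739113 = -3463222874342/23491674141401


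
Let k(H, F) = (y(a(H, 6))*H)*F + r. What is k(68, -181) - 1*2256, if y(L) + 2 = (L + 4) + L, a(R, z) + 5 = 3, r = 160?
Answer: 22520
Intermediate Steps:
a(R, z) = -2 (a(R, z) = -5 + 3 = -2)
y(L) = 2 + 2*L (y(L) = -2 + ((L + 4) + L) = -2 + ((4 + L) + L) = -2 + (4 + 2*L) = 2 + 2*L)
k(H, F) = 160 - 2*F*H (k(H, F) = ((2 + 2*(-2))*H)*F + 160 = ((2 - 4)*H)*F + 160 = (-2*H)*F + 160 = -2*F*H + 160 = 160 - 2*F*H)
k(68, -181) - 1*2256 = (160 - 2*(-181)*68) - 1*2256 = (160 + 24616) - 2256 = 24776 - 2256 = 22520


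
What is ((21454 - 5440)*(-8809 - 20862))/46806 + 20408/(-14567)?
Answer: -1153747595541/113637167 ≈ -10153.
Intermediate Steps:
((21454 - 5440)*(-8809 - 20862))/46806 + 20408/(-14567) = (16014*(-29671))*(1/46806) + 20408*(-1/14567) = -475151394*1/46806 - 20408/14567 = -79191899/7801 - 20408/14567 = -1153747595541/113637167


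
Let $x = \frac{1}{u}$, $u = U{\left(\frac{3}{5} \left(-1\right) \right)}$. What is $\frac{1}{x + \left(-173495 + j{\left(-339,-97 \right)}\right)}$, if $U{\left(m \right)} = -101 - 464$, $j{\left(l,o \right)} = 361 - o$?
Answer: $- \frac{565}{97765906} \approx -5.7791 \cdot 10^{-6}$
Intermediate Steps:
$U{\left(m \right)} = -565$
$u = -565$
$x = - \frac{1}{565}$ ($x = \frac{1}{-565} = - \frac{1}{565} \approx -0.0017699$)
$\frac{1}{x + \left(-173495 + j{\left(-339,-97 \right)}\right)} = \frac{1}{- \frac{1}{565} + \left(-173495 + \left(361 - -97\right)\right)} = \frac{1}{- \frac{1}{565} + \left(-173495 + \left(361 + 97\right)\right)} = \frac{1}{- \frac{1}{565} + \left(-173495 + 458\right)} = \frac{1}{- \frac{1}{565} - 173037} = \frac{1}{- \frac{97765906}{565}} = - \frac{565}{97765906}$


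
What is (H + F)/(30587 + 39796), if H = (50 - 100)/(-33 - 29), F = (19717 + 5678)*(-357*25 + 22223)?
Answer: 10468784035/2181873 ≈ 4798.1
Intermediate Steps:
F = 337702710 (F = 25395*(-8925 + 22223) = 25395*13298 = 337702710)
H = 25/31 (H = -50/(-62) = -50*(-1/62) = 25/31 ≈ 0.80645)
(H + F)/(30587 + 39796) = (25/31 + 337702710)/(30587 + 39796) = (10468784035/31)/70383 = (10468784035/31)*(1/70383) = 10468784035/2181873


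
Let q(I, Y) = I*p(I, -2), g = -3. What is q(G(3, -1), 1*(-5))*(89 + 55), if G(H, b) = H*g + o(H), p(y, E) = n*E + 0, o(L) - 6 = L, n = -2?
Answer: 0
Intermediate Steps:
o(L) = 6 + L
p(y, E) = -2*E (p(y, E) = -2*E + 0 = -2*E)
G(H, b) = 6 - 2*H (G(H, b) = H*(-3) + (6 + H) = -3*H + (6 + H) = 6 - 2*H)
q(I, Y) = 4*I (q(I, Y) = I*(-2*(-2)) = I*4 = 4*I)
q(G(3, -1), 1*(-5))*(89 + 55) = (4*(6 - 2*3))*(89 + 55) = (4*(6 - 6))*144 = (4*0)*144 = 0*144 = 0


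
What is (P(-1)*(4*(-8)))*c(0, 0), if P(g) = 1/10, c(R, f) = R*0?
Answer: 0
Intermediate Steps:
c(R, f) = 0
P(g) = ⅒
(P(-1)*(4*(-8)))*c(0, 0) = ((4*(-8))/10)*0 = ((⅒)*(-32))*0 = -16/5*0 = 0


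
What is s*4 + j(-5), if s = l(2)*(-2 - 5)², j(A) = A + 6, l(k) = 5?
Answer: 981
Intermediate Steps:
j(A) = 6 + A
s = 245 (s = 5*(-2 - 5)² = 5*(-7)² = 5*49 = 245)
s*4 + j(-5) = 245*4 + (6 - 5) = 980 + 1 = 981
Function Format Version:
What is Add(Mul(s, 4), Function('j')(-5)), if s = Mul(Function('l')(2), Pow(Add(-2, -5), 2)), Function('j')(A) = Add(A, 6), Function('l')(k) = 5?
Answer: 981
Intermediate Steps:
Function('j')(A) = Add(6, A)
s = 245 (s = Mul(5, Pow(Add(-2, -5), 2)) = Mul(5, Pow(-7, 2)) = Mul(5, 49) = 245)
Add(Mul(s, 4), Function('j')(-5)) = Add(Mul(245, 4), Add(6, -5)) = Add(980, 1) = 981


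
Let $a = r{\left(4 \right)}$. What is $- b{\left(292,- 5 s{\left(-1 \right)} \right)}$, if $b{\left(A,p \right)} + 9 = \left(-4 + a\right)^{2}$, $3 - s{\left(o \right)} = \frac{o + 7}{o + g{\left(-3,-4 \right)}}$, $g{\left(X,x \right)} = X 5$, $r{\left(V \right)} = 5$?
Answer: $8$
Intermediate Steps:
$a = 5$
$g{\left(X,x \right)} = 5 X$
$s{\left(o \right)} = 3 - \frac{7 + o}{-15 + o}$ ($s{\left(o \right)} = 3 - \frac{o + 7}{o + 5 \left(-3\right)} = 3 - \frac{7 + o}{o - 15} = 3 - \frac{7 + o}{-15 + o}$)
$b{\left(A,p \right)} = -8$ ($b{\left(A,p \right)} = -9 + \left(-4 + 5\right)^{2} = -9 + 1^{2} = -9 + 1 = -8$)
$- b{\left(292,- 5 s{\left(-1 \right)} \right)} = \left(-1\right) \left(-8\right) = 8$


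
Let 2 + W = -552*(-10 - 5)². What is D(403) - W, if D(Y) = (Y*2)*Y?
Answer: 449020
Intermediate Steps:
D(Y) = 2*Y² (D(Y) = (2*Y)*Y = 2*Y²)
W = -124202 (W = -2 - 552*(-10 - 5)² = -2 - 552*(-15)² = -2 - 552*225 = -2 - 124200 = -124202)
D(403) - W = 2*403² - 1*(-124202) = 2*162409 + 124202 = 324818 + 124202 = 449020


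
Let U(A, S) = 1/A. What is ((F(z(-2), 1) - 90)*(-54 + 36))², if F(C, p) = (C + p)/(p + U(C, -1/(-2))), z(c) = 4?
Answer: 2396304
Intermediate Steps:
F(C, p) = (C + p)/(p + 1/C)
((F(z(-2), 1) - 90)*(-54 + 36))² = ((4*(4 + 1)/(1 + 4*1) - 90)*(-54 + 36))² = ((4*5/(1 + 4) - 90)*(-18))² = ((4*5/5 - 90)*(-18))² = ((4*(⅕)*5 - 90)*(-18))² = ((4 - 90)*(-18))² = (-86*(-18))² = 1548² = 2396304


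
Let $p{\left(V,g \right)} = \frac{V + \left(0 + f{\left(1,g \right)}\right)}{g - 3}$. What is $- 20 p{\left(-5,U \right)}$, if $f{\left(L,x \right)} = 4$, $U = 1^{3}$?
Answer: $-10$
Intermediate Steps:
$U = 1$
$p{\left(V,g \right)} = \frac{4 + V}{-3 + g}$ ($p{\left(V,g \right)} = \frac{V + \left(0 + 4\right)}{g - 3} = \frac{V + 4}{-3 + g} = \frac{4 + V}{-3 + g}$)
$- 20 p{\left(-5,U \right)} = - 20 \frac{4 - 5}{-3 + 1} = - 20 \frac{1}{-2} \left(-1\right) = - 20 \left(\left(- \frac{1}{2}\right) \left(-1\right)\right) = \left(-20\right) \frac{1}{2} = -10$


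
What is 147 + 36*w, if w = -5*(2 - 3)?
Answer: 327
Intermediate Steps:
w = 5 (w = -5*(-1) = 5)
147 + 36*w = 147 + 36*5 = 147 + 180 = 327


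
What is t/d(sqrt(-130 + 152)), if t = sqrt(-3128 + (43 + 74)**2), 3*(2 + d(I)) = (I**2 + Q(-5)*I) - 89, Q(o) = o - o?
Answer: -3*sqrt(10561)/73 ≈ -4.2233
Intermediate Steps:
Q(o) = 0
d(I) = -95/3 + I**2/3 (d(I) = -2 + ((I**2 + 0*I) - 89)/3 = -2 + ((I**2 + 0) - 89)/3 = -2 + (I**2 - 89)/3 = -2 + (-89 + I**2)/3 = -2 + (-89/3 + I**2/3) = -95/3 + I**2/3)
t = sqrt(10561) (t = sqrt(-3128 + 117**2) = sqrt(-3128 + 13689) = sqrt(10561) ≈ 102.77)
t/d(sqrt(-130 + 152)) = sqrt(10561)/(-95/3 + (sqrt(-130 + 152))**2/3) = sqrt(10561)/(-95/3 + (sqrt(22))**2/3) = sqrt(10561)/(-95/3 + (1/3)*22) = sqrt(10561)/(-95/3 + 22/3) = sqrt(10561)/(-73/3) = sqrt(10561)*(-3/73) = -3*sqrt(10561)/73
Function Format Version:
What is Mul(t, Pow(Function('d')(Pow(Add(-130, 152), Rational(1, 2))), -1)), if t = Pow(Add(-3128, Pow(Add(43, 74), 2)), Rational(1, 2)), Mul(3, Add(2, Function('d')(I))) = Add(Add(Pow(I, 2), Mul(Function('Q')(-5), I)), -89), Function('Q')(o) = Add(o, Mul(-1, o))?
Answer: Mul(Rational(-3, 73), Pow(10561, Rational(1, 2))) ≈ -4.2233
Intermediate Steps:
Function('Q')(o) = 0
Function('d')(I) = Add(Rational(-95, 3), Mul(Rational(1, 3), Pow(I, 2))) (Function('d')(I) = Add(-2, Mul(Rational(1, 3), Add(Add(Pow(I, 2), Mul(0, I)), -89))) = Add(-2, Mul(Rational(1, 3), Add(Add(Pow(I, 2), 0), -89))) = Add(-2, Mul(Rational(1, 3), Add(Pow(I, 2), -89))) = Add(-2, Mul(Rational(1, 3), Add(-89, Pow(I, 2)))) = Add(-2, Add(Rational(-89, 3), Mul(Rational(1, 3), Pow(I, 2)))) = Add(Rational(-95, 3), Mul(Rational(1, 3), Pow(I, 2))))
t = Pow(10561, Rational(1, 2)) (t = Pow(Add(-3128, Pow(117, 2)), Rational(1, 2)) = Pow(Add(-3128, 13689), Rational(1, 2)) = Pow(10561, Rational(1, 2)) ≈ 102.77)
Mul(t, Pow(Function('d')(Pow(Add(-130, 152), Rational(1, 2))), -1)) = Mul(Pow(10561, Rational(1, 2)), Pow(Add(Rational(-95, 3), Mul(Rational(1, 3), Pow(Pow(Add(-130, 152), Rational(1, 2)), 2))), -1)) = Mul(Pow(10561, Rational(1, 2)), Pow(Add(Rational(-95, 3), Mul(Rational(1, 3), Pow(Pow(22, Rational(1, 2)), 2))), -1)) = Mul(Pow(10561, Rational(1, 2)), Pow(Add(Rational(-95, 3), Mul(Rational(1, 3), 22)), -1)) = Mul(Pow(10561, Rational(1, 2)), Pow(Add(Rational(-95, 3), Rational(22, 3)), -1)) = Mul(Pow(10561, Rational(1, 2)), Pow(Rational(-73, 3), -1)) = Mul(Pow(10561, Rational(1, 2)), Rational(-3, 73)) = Mul(Rational(-3, 73), Pow(10561, Rational(1, 2)))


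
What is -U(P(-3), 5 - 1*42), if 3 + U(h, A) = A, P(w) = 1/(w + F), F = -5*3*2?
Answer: 40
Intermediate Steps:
F = -30 (F = -15*2 = -30)
P(w) = 1/(-30 + w) (P(w) = 1/(w - 30) = 1/(-30 + w))
U(h, A) = -3 + A
-U(P(-3), 5 - 1*42) = -(-3 + (5 - 1*42)) = -(-3 + (5 - 42)) = -(-3 - 37) = -1*(-40) = 40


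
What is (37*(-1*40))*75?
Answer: -111000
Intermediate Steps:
(37*(-1*40))*75 = (37*(-40))*75 = -1480*75 = -111000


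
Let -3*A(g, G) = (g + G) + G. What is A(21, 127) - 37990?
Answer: -114245/3 ≈ -38082.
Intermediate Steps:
A(g, G) = -2*G/3 - g/3 (A(g, G) = -((g + G) + G)/3 = -((G + g) + G)/3 = -(g + 2*G)/3 = -2*G/3 - g/3)
A(21, 127) - 37990 = (-⅔*127 - ⅓*21) - 37990 = (-254/3 - 7) - 37990 = -275/3 - 37990 = -114245/3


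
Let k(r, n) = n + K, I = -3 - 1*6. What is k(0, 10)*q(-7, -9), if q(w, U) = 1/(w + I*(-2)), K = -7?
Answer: 3/11 ≈ 0.27273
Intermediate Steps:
I = -9 (I = -3 - 6 = -9)
k(r, n) = -7 + n (k(r, n) = n - 7 = -7 + n)
q(w, U) = 1/(18 + w) (q(w, U) = 1/(w - 9*(-2)) = 1/(w + 18) = 1/(18 + w))
k(0, 10)*q(-7, -9) = (-7 + 10)/(18 - 7) = 3/11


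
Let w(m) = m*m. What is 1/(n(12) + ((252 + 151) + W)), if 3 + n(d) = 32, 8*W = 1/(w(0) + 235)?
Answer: 1880/812161 ≈ 0.0023148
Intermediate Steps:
w(m) = m**2
W = 1/1880 (W = 1/(8*(0**2 + 235)) = 1/(8*(0 + 235)) = (1/8)/235 = (1/8)*(1/235) = 1/1880 ≈ 0.00053191)
n(d) = 29 (n(d) = -3 + 32 = 29)
1/(n(12) + ((252 + 151) + W)) = 1/(29 + ((252 + 151) + 1/1880)) = 1/(29 + (403 + 1/1880)) = 1/(29 + 757641/1880) = 1/(812161/1880) = 1880/812161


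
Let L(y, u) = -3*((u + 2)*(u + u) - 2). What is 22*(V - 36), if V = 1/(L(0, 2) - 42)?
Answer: -33275/42 ≈ -792.26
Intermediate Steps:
L(y, u) = 6 - 6*u*(2 + u) (L(y, u) = -3*((2 + u)*(2*u) - 2) = -3*(2*u*(2 + u) - 2) = -3*(-2 + 2*u*(2 + u)) = 6 - 6*u*(2 + u))
V = -1/84 (V = 1/((6 - 12*2 - 6*2**2) - 42) = 1/((6 - 24 - 6*4) - 42) = 1/((6 - 24 - 24) - 42) = 1/(-42 - 42) = 1/(-84) = -1/84 ≈ -0.011905)
22*(V - 36) = 22*(-1/84 - 36) = 22*(-3025/84) = -33275/42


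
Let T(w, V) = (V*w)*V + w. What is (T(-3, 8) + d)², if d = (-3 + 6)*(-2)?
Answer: 40401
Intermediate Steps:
d = -6 (d = 3*(-2) = -6)
T(w, V) = w + w*V² (T(w, V) = w*V² + w = w + w*V²)
(T(-3, 8) + d)² = (-3*(1 + 8²) - 6)² = (-3*(1 + 64) - 6)² = (-3*65 - 6)² = (-195 - 6)² = (-201)² = 40401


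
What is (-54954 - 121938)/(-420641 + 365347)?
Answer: 88446/27647 ≈ 3.1991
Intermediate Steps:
(-54954 - 121938)/(-420641 + 365347) = -176892/(-55294) = -176892*(-1/55294) = 88446/27647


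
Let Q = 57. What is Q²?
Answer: 3249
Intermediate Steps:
Q² = 57² = 3249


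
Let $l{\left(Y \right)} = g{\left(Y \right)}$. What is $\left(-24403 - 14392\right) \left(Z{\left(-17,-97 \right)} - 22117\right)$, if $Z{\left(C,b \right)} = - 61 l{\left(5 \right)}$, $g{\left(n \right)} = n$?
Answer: $869861490$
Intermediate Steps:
$l{\left(Y \right)} = Y$
$Z{\left(C,b \right)} = -305$ ($Z{\left(C,b \right)} = \left(-61\right) 5 = -305$)
$\left(-24403 - 14392\right) \left(Z{\left(-17,-97 \right)} - 22117\right) = \left(-24403 - 14392\right) \left(-305 - 22117\right) = \left(-38795\right) \left(-22422\right) = 869861490$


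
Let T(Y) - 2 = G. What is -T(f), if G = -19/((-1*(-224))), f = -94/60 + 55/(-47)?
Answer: -429/224 ≈ -1.9152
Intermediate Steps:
f = -3859/1410 (f = -94*1/60 + 55*(-1/47) = -47/30 - 55/47 = -3859/1410 ≈ -2.7369)
G = -19/224 ≈ -0.084821
T(Y) = 429/224 (T(Y) = 2 - 19/224 = 429/224)
-T(f) = -1*429/224 = -429/224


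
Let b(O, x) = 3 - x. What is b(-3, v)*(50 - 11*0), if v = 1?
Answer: 100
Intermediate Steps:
b(-3, v)*(50 - 11*0) = (3 - 1*1)*(50 - 11*0) = (3 - 1)*(50 + 0) = 2*50 = 100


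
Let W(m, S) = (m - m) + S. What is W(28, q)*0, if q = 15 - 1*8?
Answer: 0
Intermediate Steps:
q = 7 (q = 15 - 8 = 7)
W(m, S) = S (W(m, S) = 0 + S = S)
W(28, q)*0 = 7*0 = 0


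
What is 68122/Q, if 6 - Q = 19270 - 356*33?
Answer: -34061/3758 ≈ -9.0636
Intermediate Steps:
Q = -7516 (Q = 6 - (19270 - 356*33) = 6 - (19270 - 1*11748) = 6 - (19270 - 11748) = 6 - 1*7522 = 6 - 7522 = -7516)
68122/Q = 68122/(-7516) = 68122*(-1/7516) = -34061/3758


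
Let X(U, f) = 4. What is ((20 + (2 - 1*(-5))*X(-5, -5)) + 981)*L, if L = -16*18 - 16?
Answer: -312816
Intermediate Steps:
L = -304 (L = -288 - 16 = -304)
((20 + (2 - 1*(-5))*X(-5, -5)) + 981)*L = ((20 + (2 - 1*(-5))*4) + 981)*(-304) = ((20 + (2 + 5)*4) + 981)*(-304) = ((20 + 7*4) + 981)*(-304) = ((20 + 28) + 981)*(-304) = (48 + 981)*(-304) = 1029*(-304) = -312816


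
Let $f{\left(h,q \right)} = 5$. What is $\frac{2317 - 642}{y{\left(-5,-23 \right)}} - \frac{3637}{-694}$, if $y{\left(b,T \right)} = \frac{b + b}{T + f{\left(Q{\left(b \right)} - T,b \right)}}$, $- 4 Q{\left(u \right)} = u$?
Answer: $\frac{2096047}{694} \approx 3020.2$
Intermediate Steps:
$Q{\left(u \right)} = - \frac{u}{4}$
$y{\left(b,T \right)} = \frac{2 b}{5 + T}$ ($y{\left(b,T \right)} = \frac{b + b}{T + 5} = \frac{2 b}{5 + T}$)
$\frac{2317 - 642}{y{\left(-5,-23 \right)}} - \frac{3637}{-694} = \frac{2317 - 642}{2 \left(-5\right) \frac{1}{5 - 23}} - \frac{3637}{-694} = \frac{1675}{2 \left(-5\right) \frac{1}{-18}} - - \frac{3637}{694} = \frac{1675}{2 \left(-5\right) \left(- \frac{1}{18}\right)} + \frac{3637}{694} = \frac{1675}{\frac{5}{9}} + \frac{3637}{694} = 1675 \cdot \frac{9}{5} + \frac{3637}{694} = 3015 + \frac{3637}{694} = \frac{2096047}{694}$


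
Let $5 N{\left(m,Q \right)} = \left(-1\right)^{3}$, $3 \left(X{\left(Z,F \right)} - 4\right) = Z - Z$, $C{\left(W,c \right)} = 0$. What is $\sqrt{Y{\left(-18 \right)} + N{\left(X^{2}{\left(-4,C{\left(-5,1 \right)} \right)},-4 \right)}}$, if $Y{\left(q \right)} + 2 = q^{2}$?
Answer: $\frac{\sqrt{8045}}{5} \approx 17.939$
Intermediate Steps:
$X{\left(Z,F \right)} = 4$ ($X{\left(Z,F \right)} = 4 + \frac{Z - Z}{3} = 4 + \frac{1}{3} \cdot 0 = 4 + 0 = 4$)
$N{\left(m,Q \right)} = - \frac{1}{5}$ ($N{\left(m,Q \right)} = \frac{\left(-1\right)^{3}}{5} = \frac{1}{5} \left(-1\right) = - \frac{1}{5}$)
$Y{\left(q \right)} = -2 + q^{2}$
$\sqrt{Y{\left(-18 \right)} + N{\left(X^{2}{\left(-4,C{\left(-5,1 \right)} \right)},-4 \right)}} = \sqrt{\left(-2 + \left(-18\right)^{2}\right) - \frac{1}{5}} = \sqrt{\left(-2 + 324\right) - \frac{1}{5}} = \sqrt{322 - \frac{1}{5}} = \sqrt{\frac{1609}{5}} = \frac{\sqrt{8045}}{5}$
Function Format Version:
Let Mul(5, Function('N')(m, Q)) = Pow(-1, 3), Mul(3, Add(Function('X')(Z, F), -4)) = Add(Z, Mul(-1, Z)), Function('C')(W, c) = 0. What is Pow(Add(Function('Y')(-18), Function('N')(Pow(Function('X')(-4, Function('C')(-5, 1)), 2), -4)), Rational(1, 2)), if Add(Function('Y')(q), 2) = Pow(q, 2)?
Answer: Mul(Rational(1, 5), Pow(8045, Rational(1, 2))) ≈ 17.939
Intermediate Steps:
Function('X')(Z, F) = 4 (Function('X')(Z, F) = Add(4, Mul(Rational(1, 3), Add(Z, Mul(-1, Z)))) = Add(4, Mul(Rational(1, 3), 0)) = Add(4, 0) = 4)
Function('N')(m, Q) = Rational(-1, 5) (Function('N')(m, Q) = Mul(Rational(1, 5), Pow(-1, 3)) = Mul(Rational(1, 5), -1) = Rational(-1, 5))
Function('Y')(q) = Add(-2, Pow(q, 2))
Pow(Add(Function('Y')(-18), Function('N')(Pow(Function('X')(-4, Function('C')(-5, 1)), 2), -4)), Rational(1, 2)) = Pow(Add(Add(-2, Pow(-18, 2)), Rational(-1, 5)), Rational(1, 2)) = Pow(Add(Add(-2, 324), Rational(-1, 5)), Rational(1, 2)) = Pow(Add(322, Rational(-1, 5)), Rational(1, 2)) = Pow(Rational(1609, 5), Rational(1, 2)) = Mul(Rational(1, 5), Pow(8045, Rational(1, 2)))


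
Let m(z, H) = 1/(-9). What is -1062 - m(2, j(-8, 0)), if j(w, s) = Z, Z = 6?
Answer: -9557/9 ≈ -1061.9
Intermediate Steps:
j(w, s) = 6
m(z, H) = -⅑
-1062 - m(2, j(-8, 0)) = -1062 - 1*(-⅑) = -1062 + ⅑ = -9557/9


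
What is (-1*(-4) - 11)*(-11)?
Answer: 77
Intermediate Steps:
(-1*(-4) - 11)*(-11) = (4 - 11)*(-11) = -7*(-11) = 77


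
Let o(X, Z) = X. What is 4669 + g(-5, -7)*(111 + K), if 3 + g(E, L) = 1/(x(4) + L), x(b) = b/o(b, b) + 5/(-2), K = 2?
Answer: 73384/17 ≈ 4316.7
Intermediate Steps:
x(b) = -3/2 (x(b) = b/b + 5/(-2) = 1 + 5*(-1/2) = 1 - 5/2 = -3/2)
g(E, L) = -3 + 1/(-3/2 + L)
4669 + g(-5, -7)*(111 + K) = 4669 + ((11 - 6*(-7))/(-3 + 2*(-7)))*(111 + 2) = 4669 + ((11 + 42)/(-3 - 14))*113 = 4669 + (53/(-17))*113 = 4669 - 1/17*53*113 = 4669 - 53/17*113 = 4669 - 5989/17 = 73384/17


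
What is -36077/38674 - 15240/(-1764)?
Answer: 43812661/5685078 ≈ 7.7066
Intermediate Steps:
-36077/38674 - 15240/(-1764) = -36077*1/38674 - 15240*(-1/1764) = -36077/38674 + 1270/147 = 43812661/5685078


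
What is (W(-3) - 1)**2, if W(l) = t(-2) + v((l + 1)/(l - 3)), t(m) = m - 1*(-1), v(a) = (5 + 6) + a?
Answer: 784/9 ≈ 87.111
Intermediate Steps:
v(a) = 11 + a
t(m) = 1 + m (t(m) = m + 1 = 1 + m)
W(l) = 10 + (1 + l)/(-3 + l) (W(l) = (1 - 2) + (11 + (l + 1)/(l - 3)) = -1 + (11 + (1 + l)/(-3 + l)) = 10 + (1 + l)/(-3 + l))
(W(-3) - 1)**2 = ((-29 + 11*(-3))/(-3 - 3) - 1)**2 = ((-29 - 33)/(-6) - 1)**2 = (-1/6*(-62) - 1)**2 = (31/3 - 1)**2 = (28/3)**2 = 784/9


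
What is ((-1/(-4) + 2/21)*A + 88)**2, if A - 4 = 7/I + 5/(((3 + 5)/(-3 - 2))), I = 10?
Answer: 200703889/25600 ≈ 7840.0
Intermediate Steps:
A = 63/40 (A = 4 + (7/10 + 5/(((3 + 5)/(-3 - 2)))) = 4 + (7*(1/10) + 5/((8/(-5)))) = 4 + (7/10 + 5/((8*(-1/5)))) = 4 + (7/10 + 5/(-8/5)) = 4 + (7/10 + 5*(-5/8)) = 4 + (7/10 - 25/8) = 4 - 97/40 = 63/40 ≈ 1.5750)
((-1/(-4) + 2/21)*A + 88)**2 = ((-1/(-4) + 2/21)*(63/40) + 88)**2 = ((-1*(-1/4) + 2*(1/21))*(63/40) + 88)**2 = ((1/4 + 2/21)*(63/40) + 88)**2 = ((29/84)*(63/40) + 88)**2 = (87/160 + 88)**2 = (14167/160)**2 = 200703889/25600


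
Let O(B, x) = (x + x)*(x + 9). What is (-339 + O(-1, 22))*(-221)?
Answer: -226525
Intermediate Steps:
O(B, x) = 2*x*(9 + x) (O(B, x) = (2*x)*(9 + x) = 2*x*(9 + x))
(-339 + O(-1, 22))*(-221) = (-339 + 2*22*(9 + 22))*(-221) = (-339 + 2*22*31)*(-221) = (-339 + 1364)*(-221) = 1025*(-221) = -226525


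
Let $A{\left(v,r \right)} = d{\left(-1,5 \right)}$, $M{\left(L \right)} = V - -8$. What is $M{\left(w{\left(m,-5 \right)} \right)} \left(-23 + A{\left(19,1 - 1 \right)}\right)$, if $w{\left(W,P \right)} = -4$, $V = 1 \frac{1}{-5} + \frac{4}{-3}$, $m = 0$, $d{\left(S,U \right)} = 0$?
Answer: $- \frac{2231}{15} \approx -148.73$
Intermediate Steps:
$V = - \frac{23}{15}$ ($V = 1 \left(- \frac{1}{5}\right) + 4 \left(- \frac{1}{3}\right) = - \frac{1}{5} - \frac{4}{3} = - \frac{23}{15} \approx -1.5333$)
$M{\left(L \right)} = \frac{97}{15}$ ($M{\left(L \right)} = - \frac{23}{15} - -8 = - \frac{23}{15} + 8 = \frac{97}{15}$)
$A{\left(v,r \right)} = 0$
$M{\left(w{\left(m,-5 \right)} \right)} \left(-23 + A{\left(19,1 - 1 \right)}\right) = \frac{97 \left(-23 + 0\right)}{15} = \frac{97}{15} \left(-23\right) = - \frac{2231}{15}$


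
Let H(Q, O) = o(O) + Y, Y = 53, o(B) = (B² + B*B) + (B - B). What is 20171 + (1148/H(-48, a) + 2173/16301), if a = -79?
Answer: 4121647601088/204333035 ≈ 20171.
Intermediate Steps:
o(B) = 2*B² (o(B) = (B² + B²) + 0 = 2*B² + 0 = 2*B²)
H(Q, O) = 53 + 2*O² (H(Q, O) = 2*O² + 53 = 53 + 2*O²)
20171 + (1148/H(-48, a) + 2173/16301) = 20171 + (1148/(53 + 2*(-79)²) + 2173/16301) = 20171 + (1148/(53 + 2*6241) + 2173*(1/16301)) = 20171 + (1148/(53 + 12482) + 2173/16301) = 20171 + (1148/12535 + 2173/16301) = 20171 + 45952103/204333035 = 4121647601088/204333035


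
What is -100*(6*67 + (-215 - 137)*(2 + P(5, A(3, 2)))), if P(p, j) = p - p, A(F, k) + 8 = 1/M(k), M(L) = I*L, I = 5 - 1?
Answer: 30200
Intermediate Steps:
I = 4
M(L) = 4*L
A(F, k) = -8 + 1/(4*k)
P(p, j) = 0
-100*(6*67 + (-215 - 137)*(2 + P(5, A(3, 2)))) = -100*(6*67 + (-215 - 137)*(2 + 0)) = -100*(402 - 352*2) = -100*(402 - 704) = -100*(-302) = 30200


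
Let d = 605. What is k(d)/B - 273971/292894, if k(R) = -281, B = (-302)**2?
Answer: -12534777149/13356552188 ≈ -0.93847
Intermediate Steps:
B = 91204
k(d)/B - 273971/292894 = -281/91204 - 273971/292894 = -12534777149/13356552188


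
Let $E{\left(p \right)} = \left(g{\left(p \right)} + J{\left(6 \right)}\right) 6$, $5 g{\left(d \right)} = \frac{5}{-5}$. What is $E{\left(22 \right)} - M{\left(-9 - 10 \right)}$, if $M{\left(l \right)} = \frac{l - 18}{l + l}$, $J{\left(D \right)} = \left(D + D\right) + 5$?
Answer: $\frac{18967}{190} \approx 99.826$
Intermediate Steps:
$g{\left(d \right)} = - \frac{1}{5}$ ($g{\left(d \right)} = \frac{5 \frac{1}{-5}}{5} = \frac{5 \left(- \frac{1}{5}\right)}{5} = \frac{1}{5} \left(-1\right) = - \frac{1}{5}$)
$J{\left(D \right)} = 5 + 2 D$ ($J{\left(D \right)} = 2 D + 5 = 5 + 2 D$)
$E{\left(p \right)} = \frac{504}{5}$ ($E{\left(p \right)} = \left(- \frac{1}{5} + \left(5 + 2 \cdot 6\right)\right) 6 = \left(- \frac{1}{5} + \left(5 + 12\right)\right) 6 = \left(- \frac{1}{5} + 17\right) 6 = \frac{84}{5} \cdot 6 = \frac{504}{5}$)
$M{\left(l \right)} = \frac{-18 + l}{2 l}$
$E{\left(22 \right)} - M{\left(-9 - 10 \right)} = \frac{504}{5} - \frac{-18 - 19}{2 \left(-9 - 10\right)} = \frac{504}{5} - \frac{-18 - 19}{2 \left(-19\right)} = \frac{504}{5} - \frac{1}{2} \left(- \frac{1}{19}\right) \left(-37\right) = \frac{504}{5} - \frac{37}{38} = \frac{18967}{190}$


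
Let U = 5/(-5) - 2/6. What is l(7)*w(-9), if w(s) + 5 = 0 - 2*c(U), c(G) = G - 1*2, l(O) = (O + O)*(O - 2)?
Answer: 350/3 ≈ 116.67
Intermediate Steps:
l(O) = 2*O*(-2 + O) (l(O) = (2*O)*(-2 + O) = 2*O*(-2 + O))
U = -4/3 (U = 5*(-1/5) - 2*1/6 = -1 - 1/3 = -4/3 ≈ -1.3333)
c(G) = -2 + G (c(G) = G - 2 = -2 + G)
w(s) = 5/3 (w(s) = -5 + (0 - 2*(-2 - 4/3)) = -5 + (0 - 2*(-10/3)) = -5 + (0 + 20/3) = -5 + 20/3 = 5/3)
l(7)*w(-9) = (2*7*(-2 + 7))*(5/3) = (2*7*5)*(5/3) = 70*(5/3) = 350/3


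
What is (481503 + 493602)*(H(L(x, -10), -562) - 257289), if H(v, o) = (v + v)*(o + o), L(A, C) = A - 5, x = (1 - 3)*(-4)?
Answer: -257459898465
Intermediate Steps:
x = 8 (x = -2*(-4) = 8)
L(A, C) = -5 + A
H(v, o) = 4*o*v (H(v, o) = (2*v)*(2*o) = 4*o*v)
(481503 + 493602)*(H(L(x, -10), -562) - 257289) = (481503 + 493602)*(4*(-562)*(-5 + 8) - 257289) = 975105*(4*(-562)*3 - 257289) = 975105*(-6744 - 257289) = 975105*(-264033) = -257459898465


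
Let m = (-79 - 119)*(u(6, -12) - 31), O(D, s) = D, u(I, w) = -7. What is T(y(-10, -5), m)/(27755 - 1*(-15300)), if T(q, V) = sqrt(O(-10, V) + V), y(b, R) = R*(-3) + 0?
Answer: 17*sqrt(26)/43055 ≈ 0.0020133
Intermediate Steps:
y(b, R) = -3*R (y(b, R) = -3*R + 0 = -3*R)
m = 7524 (m = (-79 - 119)*(-7 - 31) = -198*(-38) = 7524)
T(q, V) = sqrt(-10 + V)
T(y(-10, -5), m)/(27755 - 1*(-15300)) = sqrt(-10 + 7524)/(27755 - 1*(-15300)) = sqrt(7514)/(27755 + 15300) = (17*sqrt(26))/43055 = (17*sqrt(26))*(1/43055) = 17*sqrt(26)/43055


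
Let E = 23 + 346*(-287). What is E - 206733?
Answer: -306012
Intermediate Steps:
E = -99279 (E = 23 - 99302 = -99279)
E - 206733 = -99279 - 206733 = -306012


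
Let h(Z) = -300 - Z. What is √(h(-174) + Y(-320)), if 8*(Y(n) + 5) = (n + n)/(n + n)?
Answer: I*√2094/4 ≈ 11.44*I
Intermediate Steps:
Y(n) = -39/8 (Y(n) = -5 + ((n + n)/(n + n))/8 = -5 + ((2*n)/((2*n)))/8 = -5 + ((2*n)*(1/(2*n)))/8 = -5 + (⅛)*1 = -5 + ⅛ = -39/8)
√(h(-174) + Y(-320)) = √((-300 - 1*(-174)) - 39/8) = √((-300 + 174) - 39/8) = √(-126 - 39/8) = √(-1047/8) = I*√2094/4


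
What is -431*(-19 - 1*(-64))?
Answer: -19395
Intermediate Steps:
-431*(-19 - 1*(-64)) = -431*(-19 + 64) = -431*45 = -19395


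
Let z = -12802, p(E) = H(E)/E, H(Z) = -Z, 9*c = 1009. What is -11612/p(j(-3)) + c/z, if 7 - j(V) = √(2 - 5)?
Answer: 1337910407/115218 ≈ 11612.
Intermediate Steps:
j(V) = 7 - I*√3 (j(V) = 7 - √(2 - 5) = 7 - √(-3) = 7 - I*√3)
c = 1009/9 (c = (⅑)*1009 = 1009/9 ≈ 112.11)
p(E) = -1 (p(E) = (-E)/E = -1)
-11612/p(j(-3)) + c/z = -11612/(-1) + (1009/9)/(-12802) = -11612*(-1) + (1009/9)*(-1/12802) = 11612 - 1009/115218 = 1337910407/115218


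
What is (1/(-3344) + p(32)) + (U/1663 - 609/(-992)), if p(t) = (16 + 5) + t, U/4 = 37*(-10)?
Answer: 18178402349/344786464 ≈ 52.724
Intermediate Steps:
U = -1480 (U = 4*(37*(-10)) = 4*(-370) = -1480)
p(t) = 21 + t
(1/(-3344) + p(32)) + (U/1663 - 609/(-992)) = (1/(-3344) + (21 + 32)) + (-1480/1663 - 609/(-992)) = (-1/3344 + 53) + (-1480*1/1663 - 609*(-1/992)) = 177231/3344 + (-1480/1663 + 609/992) = 177231/3344 - 455393/1649696 = 18178402349/344786464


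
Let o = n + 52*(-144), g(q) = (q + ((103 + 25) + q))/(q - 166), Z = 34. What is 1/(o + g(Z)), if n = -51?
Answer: -33/248836 ≈ -0.00013262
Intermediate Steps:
g(q) = (128 + 2*q)/(-166 + q) (g(q) = (q + (128 + q))/(-166 + q) = (128 + 2*q)/(-166 + q))
o = -7539 (o = -51 + 52*(-144) = -51 - 7488 = -7539)
1/(o + g(Z)) = 1/(-7539 + 2*(64 + 34)/(-166 + 34)) = 1/(-7539 + 2*98/(-132)) = 1/(-7539 + 2*(-1/132)*98) = 1/(-7539 - 49/33) = 1/(-248836/33) = -33/248836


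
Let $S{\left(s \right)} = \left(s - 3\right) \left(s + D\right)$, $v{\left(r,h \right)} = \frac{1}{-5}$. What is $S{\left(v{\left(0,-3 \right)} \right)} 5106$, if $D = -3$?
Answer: $\frac{1307136}{25} \approx 52285.0$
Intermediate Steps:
$v{\left(r,h \right)} = - \frac{1}{5}$
$S{\left(s \right)} = \left(-3 + s\right)^{2}$ ($S{\left(s \right)} = \left(s - 3\right) \left(s - 3\right) = \left(-3 + s\right) \left(-3 + s\right) = \left(-3 + s\right)^{2}$)
$S{\left(v{\left(0,-3 \right)} \right)} 5106 = \left(9 + \left(- \frac{1}{5}\right)^{2} - - \frac{6}{5}\right) 5106 = \left(9 + \frac{1}{25} + \frac{6}{5}\right) 5106 = \frac{256}{25} \cdot 5106 = \frac{1307136}{25}$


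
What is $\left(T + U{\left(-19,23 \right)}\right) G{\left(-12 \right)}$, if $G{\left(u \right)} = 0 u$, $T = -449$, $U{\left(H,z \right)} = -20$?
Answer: $0$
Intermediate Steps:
$G{\left(u \right)} = 0$
$\left(T + U{\left(-19,23 \right)}\right) G{\left(-12 \right)} = \left(-449 - 20\right) 0 = \left(-469\right) 0 = 0$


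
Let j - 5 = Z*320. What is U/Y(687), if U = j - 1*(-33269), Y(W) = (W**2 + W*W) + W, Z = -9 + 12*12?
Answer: 76474/944625 ≈ 0.080957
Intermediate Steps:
Z = 135 (Z = -9 + 144 = 135)
Y(W) = W + 2*W**2 (Y(W) = (W**2 + W**2) + W = 2*W**2 + W = W + 2*W**2)
j = 43205 (j = 5 + 135*320 = 5 + 43200 = 43205)
U = 76474 (U = 43205 - 1*(-33269) = 43205 + 33269 = 76474)
U/Y(687) = 76474/((687*(1 + 2*687))) = 76474/((687*(1 + 1374))) = 76474/((687*1375)) = 76474/944625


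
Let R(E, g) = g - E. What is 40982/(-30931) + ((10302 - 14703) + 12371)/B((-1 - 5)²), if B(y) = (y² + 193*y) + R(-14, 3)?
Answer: -92032232/255520991 ≈ -0.36017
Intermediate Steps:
B(y) = 17 + y² + 193*y (B(y) = (y² + 193*y) + (3 - 1*(-14)) = (y² + 193*y) + (3 + 14) = (y² + 193*y) + 17 = 17 + y² + 193*y)
40982/(-30931) + ((10302 - 14703) + 12371)/B((-1 - 5)²) = 40982/(-30931) + ((10302 - 14703) + 12371)/(17 + ((-1 - 5)²)² + 193*(-1 - 5)²) = 40982*(-1/30931) + (-4401 + 12371)/(17 + ((-6)²)² + 193*(-6)²) = -40982/30931 + 7970/(17 + 36² + 193*36) = -40982/30931 + 7970/(17 + 1296 + 6948) = -40982/30931 + 7970/8261 = -92032232/255520991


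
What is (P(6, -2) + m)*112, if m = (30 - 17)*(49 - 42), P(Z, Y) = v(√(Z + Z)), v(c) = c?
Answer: 10192 + 224*√3 ≈ 10580.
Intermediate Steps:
P(Z, Y) = √2*√Z (P(Z, Y) = √(Z + Z) = √(2*Z) = √2*√Z)
m = 91 (m = 13*7 = 91)
(P(6, -2) + m)*112 = (√2*√6 + 91)*112 = (2*√3 + 91)*112 = (91 + 2*√3)*112 = 10192 + 224*√3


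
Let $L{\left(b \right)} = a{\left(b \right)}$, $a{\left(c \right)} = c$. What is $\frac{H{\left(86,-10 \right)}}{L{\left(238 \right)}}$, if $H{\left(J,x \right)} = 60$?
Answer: $\frac{30}{119} \approx 0.2521$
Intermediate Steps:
$L{\left(b \right)} = b$
$\frac{H{\left(86,-10 \right)}}{L{\left(238 \right)}} = \frac{60}{238} = 60 \cdot \frac{1}{238} = \frac{30}{119}$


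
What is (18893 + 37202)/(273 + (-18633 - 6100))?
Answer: -11219/4892 ≈ -2.2933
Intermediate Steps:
(18893 + 37202)/(273 + (-18633 - 6100)) = 56095/(273 - 24733) = 56095/(-24460) = 56095*(-1/24460) = -11219/4892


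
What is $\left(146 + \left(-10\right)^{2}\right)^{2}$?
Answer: $60516$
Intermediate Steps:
$\left(146 + \left(-10\right)^{2}\right)^{2} = \left(146 + 100\right)^{2} = 246^{2} = 60516$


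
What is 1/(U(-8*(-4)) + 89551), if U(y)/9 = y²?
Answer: 1/98767 ≈ 1.0125e-5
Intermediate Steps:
U(y) = 9*y²
1/(U(-8*(-4)) + 89551) = 1/(9*(-8*(-4))² + 89551) = 1/(9*32² + 89551) = 1/(9*1024 + 89551) = 1/(9216 + 89551) = 1/98767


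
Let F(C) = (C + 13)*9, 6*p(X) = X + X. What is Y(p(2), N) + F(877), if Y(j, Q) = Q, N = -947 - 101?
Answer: 6962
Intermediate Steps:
p(X) = X/3 (p(X) = (X + X)/6 = (2*X)/6 = X/3)
N = -1048
F(C) = 117 + 9*C (F(C) = (13 + C)*9 = 117 + 9*C)
Y(p(2), N) + F(877) = -1048 + (117 + 9*877) = -1048 + (117 + 7893) = -1048 + 8010 = 6962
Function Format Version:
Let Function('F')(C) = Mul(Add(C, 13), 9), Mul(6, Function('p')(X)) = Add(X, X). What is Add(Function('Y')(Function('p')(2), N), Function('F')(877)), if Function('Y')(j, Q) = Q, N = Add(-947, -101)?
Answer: 6962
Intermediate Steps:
Function('p')(X) = Mul(Rational(1, 3), X) (Function('p')(X) = Mul(Rational(1, 6), Add(X, X)) = Mul(Rational(1, 6), Mul(2, X)) = Mul(Rational(1, 3), X))
N = -1048
Function('F')(C) = Add(117, Mul(9, C)) (Function('F')(C) = Mul(Add(13, C), 9) = Add(117, Mul(9, C)))
Add(Function('Y')(Function('p')(2), N), Function('F')(877)) = Add(-1048, Add(117, Mul(9, 877))) = Add(-1048, Add(117, 7893)) = Add(-1048, 8010) = 6962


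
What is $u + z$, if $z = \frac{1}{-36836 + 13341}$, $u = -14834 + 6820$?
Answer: $- \frac{188288931}{23495} \approx -8014.0$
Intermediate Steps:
$u = -8014$
$z = - \frac{1}{23495}$ ($z = \frac{1}{-23495} = - \frac{1}{23495} \approx -4.2562 \cdot 10^{-5}$)
$u + z = -8014 - \frac{1}{23495} = - \frac{188288931}{23495}$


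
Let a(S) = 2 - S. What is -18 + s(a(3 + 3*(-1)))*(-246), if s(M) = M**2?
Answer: -1002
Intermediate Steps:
-18 + s(a(3 + 3*(-1)))*(-246) = -18 + (2 - (3 + 3*(-1)))**2*(-246) = -18 + (2 - (3 - 3))**2*(-246) = -18 + (2 - 1*0)**2*(-246) = -18 + (2 + 0)**2*(-246) = -18 + 2**2*(-246) = -18 + 4*(-246) = -18 - 984 = -1002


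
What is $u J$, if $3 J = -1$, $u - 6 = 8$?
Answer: $- \frac{14}{3} \approx -4.6667$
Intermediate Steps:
$u = 14$ ($u = 6 + 8 = 14$)
$J = - \frac{1}{3}$ ($J = \frac{1}{3} \left(-1\right) = - \frac{1}{3} \approx -0.33333$)
$u J = 14 \left(- \frac{1}{3}\right) = - \frac{14}{3}$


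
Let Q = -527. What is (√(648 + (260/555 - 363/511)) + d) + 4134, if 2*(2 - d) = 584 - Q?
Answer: 7161/2 + √2084013884127/56721 ≈ 3606.0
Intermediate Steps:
d = -1107/2 (d = 2 - (584 - 1*(-527))/2 = 2 - (584 + 527)/2 = 2 - ½*1111 = 2 - 1111/2 = -1107/2 ≈ -553.50)
(√(648 + (260/555 - 363/511)) + d) + 4134 = (√(648 + (260/555 - 363/511)) - 1107/2) + 4134 = (√(648 + (260*(1/555) - 363*1/511)) - 1107/2) + 4134 = (√(648 + (52/111 - 363/511)) - 1107/2) + 4134 = (√(648 - 13721/56721) - 1107/2) + 4134 = (√(36741487/56721) - 1107/2) + 4134 = (√2084013884127/56721 - 1107/2) + 4134 = (-1107/2 + √2084013884127/56721) + 4134 = 7161/2 + √2084013884127/56721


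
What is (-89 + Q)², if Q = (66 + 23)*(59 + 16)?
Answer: 43375396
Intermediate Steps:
Q = 6675 (Q = 89*75 = 6675)
(-89 + Q)² = (-89 + 6675)² = 6586² = 43375396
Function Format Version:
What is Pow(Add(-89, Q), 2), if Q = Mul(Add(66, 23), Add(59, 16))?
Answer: 43375396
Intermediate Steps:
Q = 6675 (Q = Mul(89, 75) = 6675)
Pow(Add(-89, Q), 2) = Pow(Add(-89, 6675), 2) = Pow(6586, 2) = 43375396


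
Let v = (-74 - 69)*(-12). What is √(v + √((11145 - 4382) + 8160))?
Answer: √(1716 + √14923) ≈ 42.874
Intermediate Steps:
v = 1716 (v = -143*(-12) = 1716)
√(v + √((11145 - 4382) + 8160)) = √(1716 + √((11145 - 4382) + 8160)) = √(1716 + √(6763 + 8160)) = √(1716 + √14923)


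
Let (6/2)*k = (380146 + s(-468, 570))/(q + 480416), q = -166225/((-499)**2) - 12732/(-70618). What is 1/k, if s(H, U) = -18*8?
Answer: 12671405419099155/3340968581372618 ≈ 3.7927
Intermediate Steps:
s(H, U) = -144
q = -4284098159/8791976309 (q = -166225/249001 - 12732*(-1/70618) = -166225*1/249001 + 6366/35309 = -166225/249001 + 6366/35309 = -4284098159/8791976309 ≈ -0.48727)
k = 3340968581372618/12671405419099155 (k = ((380146 - 144)/(-4284098159/8791976309 + 480416))/3 = (380002/(4223801806366385/8791976309))/3 = (380002*(8791976309/4223801806366385))/3 = (1/3)*(3340968581372618/4223801806366385) = 3340968581372618/12671405419099155 ≈ 0.26366)
1/k = 1/(3340968581372618/12671405419099155) = 12671405419099155/3340968581372618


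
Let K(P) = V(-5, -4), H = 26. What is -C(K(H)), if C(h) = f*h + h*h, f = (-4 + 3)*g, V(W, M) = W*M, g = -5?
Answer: -500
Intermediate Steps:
V(W, M) = M*W
f = 5 (f = (-4 + 3)*(-5) = -1*(-5) = 5)
K(P) = 20 (K(P) = -4*(-5) = 20)
C(h) = h**2 + 5*h (C(h) = 5*h + h*h = 5*h + h**2 = h**2 + 5*h)
-C(K(H)) = -20*(5 + 20) = -20*25 = -1*500 = -500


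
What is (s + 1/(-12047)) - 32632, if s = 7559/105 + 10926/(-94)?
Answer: -39646249801/1213305 ≈ -32676.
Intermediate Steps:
s = -218342/4935 (s = 7559*(1/105) + 10926*(-1/94) = 7559/105 - 5463/47 = -218342/4935 ≈ -44.244)
(s + 1/(-12047)) - 32632 = (-218342/4935 + 1/(-12047)) - 32632 = (-218342/4935 - 1/12047) - 32632 = -53681041/1213305 - 32632 = -39646249801/1213305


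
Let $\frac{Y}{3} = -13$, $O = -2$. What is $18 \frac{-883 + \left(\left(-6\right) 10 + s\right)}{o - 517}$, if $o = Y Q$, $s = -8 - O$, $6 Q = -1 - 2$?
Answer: $\frac{34164}{995} \approx 34.336$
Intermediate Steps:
$Y = -39$ ($Y = 3 \left(-13\right) = -39$)
$Q = - \frac{1}{2}$ ($Q = \frac{-1 - 2}{6} = \frac{1}{6} \left(-3\right) = - \frac{1}{2} \approx -0.5$)
$s = -6$ ($s = -8 - -2 = -8 + 2 = -6$)
$o = \frac{39}{2}$ ($o = \left(-39\right) \left(- \frac{1}{2}\right) = \frac{39}{2} \approx 19.5$)
$18 \frac{-883 + \left(\left(-6\right) 10 + s\right)}{o - 517} = 18 \frac{-883 - 66}{\frac{39}{2} - 517} = 18 \frac{-883 - 66}{- \frac{995}{2}} = 18 \left(-883 - 66\right) \left(- \frac{2}{995}\right) = 18 \left(\left(-949\right) \left(- \frac{2}{995}\right)\right) = 18 \cdot \frac{1898}{995} = \frac{34164}{995}$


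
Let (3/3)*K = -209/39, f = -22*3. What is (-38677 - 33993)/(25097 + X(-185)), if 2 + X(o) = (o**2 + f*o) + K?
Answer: -2834130/2789461 ≈ -1.0160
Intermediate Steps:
f = -66
K = -209/39 ≈ -5.3590
X(o) = -287/39 + o**2 - 66*o (X(o) = -2 + ((o**2 - 66*o) - 209/39) = -2 + (-209/39 + o**2 - 66*o) = -287/39 + o**2 - 66*o)
(-38677 - 33993)/(25097 + X(-185)) = (-38677 - 33993)/(25097 + (-287/39 + (-185)**2 - 66*(-185))) = -72670/(25097 + (-287/39 + 34225 + 12210)) = -72670/(25097 + 1810678/39) = -72670/2789461/39 = -72670*39/2789461 = -2834130/2789461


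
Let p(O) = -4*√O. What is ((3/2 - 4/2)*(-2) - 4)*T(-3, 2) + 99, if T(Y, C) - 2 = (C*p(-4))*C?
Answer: 93 + 96*I ≈ 93.0 + 96.0*I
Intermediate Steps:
T(Y, C) = 2 - 8*I*C² (T(Y, C) = 2 + (C*(-8*I))*C = 2 + (-8*I*C)*C = 2 - 8*I*C²)
((3/2 - 4/2)*(-2) - 4)*T(-3, 2) + 99 = ((3/2 - 4/2)*(-2) - 4)*(2 - 8*I*2²) + 99 = ((3*(½) - 4*½)*(-2) - 4)*(2 - 8*I*4) + 99 = ((3/2 - 2)*(-2) - 4)*(2 - 32*I) + 99 = (-½*(-2) - 4)*(2 - 32*I) + 99 = (1 - 4)*(2 - 32*I) + 99 = -3*(2 - 32*I) + 99 = (-6 + 96*I) + 99 = 93 + 96*I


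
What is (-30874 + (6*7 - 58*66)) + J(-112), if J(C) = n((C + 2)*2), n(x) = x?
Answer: -34880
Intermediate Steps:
J(C) = 4 + 2*C (J(C) = (C + 2)*2 = (2 + C)*2 = 4 + 2*C)
(-30874 + (6*7 - 58*66)) + J(-112) = (-30874 + (6*7 - 58*66)) + (4 + 2*(-112)) = (-30874 + (42 - 3828)) + (4 - 224) = (-30874 - 3786) - 220 = -34660 - 220 = -34880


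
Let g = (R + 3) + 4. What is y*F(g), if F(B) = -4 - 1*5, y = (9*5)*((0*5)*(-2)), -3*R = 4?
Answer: 0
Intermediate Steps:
R = -4/3 (R = -⅓*4 = -4/3 ≈ -1.3333)
y = 0 (y = 45*(0*(-2)) = 45*0 = 0)
g = 17/3 (g = (-4/3 + 3) + 4 = 5/3 + 4 = 17/3 ≈ 5.6667)
F(B) = -9 (F(B) = -4 - 5 = -9)
y*F(g) = 0*(-9) = 0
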